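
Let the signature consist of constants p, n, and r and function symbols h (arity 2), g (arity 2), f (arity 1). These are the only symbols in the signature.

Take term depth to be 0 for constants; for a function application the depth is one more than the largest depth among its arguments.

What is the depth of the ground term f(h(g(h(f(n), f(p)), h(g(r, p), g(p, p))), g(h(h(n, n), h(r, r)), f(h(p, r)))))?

5

depth(f(n)) = 1 + depth(n) = 1 + 0 = 1
depth(f(p)) = 1 + depth(p) = 1 + 0 = 1
depth(h(f(n), f(p))) = 1 + max(1, 1) = 2
depth(g(r, p)) = 1 + max(0, 0) = 1
depth(g(p, p)) = 1 + max(0, 0) = 1
depth(h(g(r, p), g(p, p))) = 1 + max(1, 1) = 2
depth(g(h(f(n), f(p)), h(g(r, p), g(p, p)))) = 1 + max(2, 2) = 3
depth(h(n, n)) = 1 + max(0, 0) = 1
depth(h(r, r)) = 1 + max(0, 0) = 1
depth(h(h(n, n), h(r, r))) = 1 + max(1, 1) = 2
depth(h(p, r)) = 1 + max(0, 0) = 1
depth(f(h(p, r))) = 1 + depth(h(p, r)) = 1 + 1 = 2
depth(g(h(h(n, n), h(r, r)), f(h(p, r)))) = 1 + max(2, 2) = 3
depth(h(g(h(f(n), f(p)), h(g(r, p), g(p, p))), g(h(h(n, n), h(r, r)), f(h(p, r))))) = 1 + max(3, 3) = 4
depth(f(h(g(h(f(n), f(p)), h(g(r, p), g(p, p))), g(h(h(n, n), h(r, r)), f(h(p, r)))))) = 1 + depth(h(g(h(f(n), f(p)), h(g(r, p), g(p, p))), g(h(h(n, n), h(r, r)), f(h(p, r))))) = 1 + 4 = 5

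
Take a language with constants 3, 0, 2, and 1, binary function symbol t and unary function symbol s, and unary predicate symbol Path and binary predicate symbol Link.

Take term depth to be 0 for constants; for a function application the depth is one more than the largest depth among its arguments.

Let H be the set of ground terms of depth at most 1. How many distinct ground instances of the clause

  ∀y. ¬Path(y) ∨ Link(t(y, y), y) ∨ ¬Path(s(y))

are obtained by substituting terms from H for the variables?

24

Ground terms of depth ≤ 1:
  Let N_k count ground terms of depth at most k. Each non-constant term of depth ≤ k is some function symbol applied to depth-≤(k−1) arguments, giving N_k = 4 + N_{k-1}^2 + N_{k-1}.
  N_0 = 4
  N_1 = 4 + 4^2 + 4 = 24
So there are 24 ground terms available for substitution.
The clause has 1 distinct variable (y), which appears in the body. In the free term algebra distinct substitutions yield syntactically distinct ground instances.
Number of ground instances = 24.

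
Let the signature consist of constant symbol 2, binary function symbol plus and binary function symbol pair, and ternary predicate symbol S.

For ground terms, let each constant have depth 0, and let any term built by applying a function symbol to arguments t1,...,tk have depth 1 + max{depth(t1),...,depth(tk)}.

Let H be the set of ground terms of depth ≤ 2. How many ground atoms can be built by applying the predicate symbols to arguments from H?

First count ground terms of depth ≤ 2.
If N_k denotes the number of depth-≤k ground terms, the 1 constant gives N_0 = 1, and each function symbol of arity r contributes N_{k-1}^r new terms at level k: N_k = 1 + N_{k-1}^2 + N_{k-1}^2.
N_0 = 1
N_1 = 1 + 1^2 + 1^2 = 3
N_2 = 1 + 3^2 + 3^2 = 19
So |H| = 19.
Each predicate of arity r yields |H|^r ground atoms (one per choice of an r-tuple from H):
  S: 19^3 = 6859
Total ground atoms: 6859.

6859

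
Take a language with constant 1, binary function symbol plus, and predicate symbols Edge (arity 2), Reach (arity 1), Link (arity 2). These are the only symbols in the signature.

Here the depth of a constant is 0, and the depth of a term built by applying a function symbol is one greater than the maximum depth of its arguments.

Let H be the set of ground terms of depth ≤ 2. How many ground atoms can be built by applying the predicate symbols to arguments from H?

55

First count ground terms of depth ≤ 2.
If N_k denotes the number of depth-≤k ground terms, the 1 constant gives N_0 = 1, and each function symbol of arity r contributes N_{k-1}^r new terms at level k: N_k = 1 + N_{k-1}^2.
N_0 = 1
N_1 = 1 + 1^2 = 2
N_2 = 1 + 2^2 = 5
Explicitly: 1, plus(1, 1), plus(1, plus(1, 1)), plus(plus(1, 1), 1), plus(plus(1, 1), plus(1, 1)).
So |H| = 5.
A ground atom is a predicate applied to a tuple of terms from H, so the count is the sum over predicates of |H|^arity:
  Edge: 5^2 = 25;  Reach: 5;  Link: 5^2 = 25
Total ground atoms: 25 + 5 + 25 = 55.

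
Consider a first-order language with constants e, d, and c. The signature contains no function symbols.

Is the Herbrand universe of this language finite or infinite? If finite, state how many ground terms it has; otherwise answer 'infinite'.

There are no function symbols, so every ground term is one of the 3 constants.
The Herbrand universe is {e, d, c}, which is finite with 3 elements.

3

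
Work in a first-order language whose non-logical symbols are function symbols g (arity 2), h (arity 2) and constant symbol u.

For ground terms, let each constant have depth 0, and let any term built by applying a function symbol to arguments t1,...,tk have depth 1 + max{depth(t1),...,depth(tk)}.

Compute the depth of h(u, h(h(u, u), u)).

depth(h(u, u)) = 1 + max(0, 0) = 1
depth(h(h(u, u), u)) = 1 + max(1, 0) = 2
depth(h(u, h(h(u, u), u))) = 1 + max(0, 2) = 3

3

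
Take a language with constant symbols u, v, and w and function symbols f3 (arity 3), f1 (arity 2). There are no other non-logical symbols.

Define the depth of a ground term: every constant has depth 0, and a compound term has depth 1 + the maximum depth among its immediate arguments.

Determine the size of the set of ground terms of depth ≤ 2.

60843

Let N_k = |{terms of depth ≤ k}|. Then N_0 = 3 and N_k = 3 + N_{k-1}^3 + N_{k-1}^2 for k ≥ 1 (one summand per function symbol, arity giving the exponent).
N_0 = 3
N_1 = 3 + 3^3 + 3^2 = 39
N_2 = 3 + 39^3 + 39^2 = 60843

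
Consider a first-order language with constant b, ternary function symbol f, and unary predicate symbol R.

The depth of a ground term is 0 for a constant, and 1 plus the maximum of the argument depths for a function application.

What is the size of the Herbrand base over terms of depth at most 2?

First count ground terms of depth ≤ 2.
Count level by level. With function symbols f/3, the terms of depth ≤ k are the 1 constant together with each function applied to depth-≤(k−1) tuples, so N_k = 1 + N_{k-1}^3.
N_0 = 1
N_1 = 1 + 1^3 = 2
N_2 = 1 + 2^3 = 9
So |H| = 9.
Ground atoms are formed by filling each argument slot of a predicate with a term from H, so an r-ary predicate gives |H|^r atoms:
  R: 9
Total ground atoms: 9.

9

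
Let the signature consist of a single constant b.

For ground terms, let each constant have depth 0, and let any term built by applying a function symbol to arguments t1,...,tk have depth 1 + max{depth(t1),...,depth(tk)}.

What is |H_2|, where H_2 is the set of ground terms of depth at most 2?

1

With no function symbols every ground term is a constant, so there is exactly 1 ground term at every depth bound.
N_0 = 1
N_1 = 1
N_2 = 1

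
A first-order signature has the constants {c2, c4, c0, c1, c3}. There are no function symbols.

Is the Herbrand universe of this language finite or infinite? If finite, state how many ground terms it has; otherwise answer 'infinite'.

5

There are no function symbols, so every ground term is one of the 5 constants.
The Herbrand universe is {c2, c4, c0, c1, c3}, which is finite with 5 elements.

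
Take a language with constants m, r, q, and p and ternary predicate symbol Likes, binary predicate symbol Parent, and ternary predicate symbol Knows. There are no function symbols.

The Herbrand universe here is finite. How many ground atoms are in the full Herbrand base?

With no function symbols, the Herbrand universe is just the 4 constants.
Ground atoms per predicate: Likes: 4^3 = 64, Parent: 4^2 = 16, Knows: 4^3 = 64.
Herbrand base size = 64 + 16 + 64 = 144.

144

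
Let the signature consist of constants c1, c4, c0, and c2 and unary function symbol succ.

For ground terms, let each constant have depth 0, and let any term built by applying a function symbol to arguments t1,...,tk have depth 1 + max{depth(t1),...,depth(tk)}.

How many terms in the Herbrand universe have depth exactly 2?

4

Let N_k = |{terms of depth ≤ k}|. Then N_0 = 4 and N_k = 4 + N_{k-1} for k ≥ 1 (one summand per function symbol, arity giving the exponent).
N_0 = 4
N_1 = 4 + 4 = 8
N_2 = 4 + 8 = 12
Terms of depth exactly 2: N_2 − N_1 = 12 − 8 = 4.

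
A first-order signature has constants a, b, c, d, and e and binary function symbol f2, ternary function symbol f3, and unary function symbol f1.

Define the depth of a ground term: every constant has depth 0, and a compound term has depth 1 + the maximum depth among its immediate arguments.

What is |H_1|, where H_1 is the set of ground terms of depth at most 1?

Let N_k = |{terms of depth ≤ k}|. Then N_0 = 5 and N_k = 5 + N_{k-1}^2 + N_{k-1}^3 + N_{k-1} for k ≥ 1 (one summand per function symbol, arity giving the exponent).
N_0 = 5
N_1 = 5 + 5^2 + 5^3 + 5 = 160

160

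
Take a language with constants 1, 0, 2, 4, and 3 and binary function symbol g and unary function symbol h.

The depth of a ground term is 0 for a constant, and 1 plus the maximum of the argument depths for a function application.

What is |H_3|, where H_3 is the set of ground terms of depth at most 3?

1601495

Count level by level. With function symbols g/2, h/1, the terms of depth ≤ k are the 5 constants together with each function applied to depth-≤(k−1) tuples, so N_k = 5 + N_{k-1}^2 + N_{k-1}.
N_0 = 5
N_1 = 5 + 5^2 + 5 = 35
N_2 = 5 + 35^2 + 35 = 1265
N_3 = 5 + 1265^2 + 1265 = 1601495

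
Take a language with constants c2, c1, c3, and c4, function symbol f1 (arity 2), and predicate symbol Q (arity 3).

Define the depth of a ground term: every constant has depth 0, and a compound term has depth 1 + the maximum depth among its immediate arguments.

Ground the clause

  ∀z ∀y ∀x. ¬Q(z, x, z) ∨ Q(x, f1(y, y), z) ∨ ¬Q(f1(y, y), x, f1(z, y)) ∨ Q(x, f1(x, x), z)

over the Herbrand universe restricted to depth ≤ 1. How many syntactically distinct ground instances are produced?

8000

Ground terms of depth ≤ 1:
  Count level by level. With function symbols f1/2, the terms of depth ≤ k are the 4 constants together with each function applied to depth-≤(k−1) tuples, so N_k = 4 + N_{k-1}^2.
  N_0 = 4
  N_1 = 4 + 4^2 = 20
So there are 20 ground terms available for substitution.
The body mentions every one of the 3 quantified variables; since ground terms form a free algebra, no two substitutions collapse to the same formula.
Number of ground instances = 20^3 = 8000.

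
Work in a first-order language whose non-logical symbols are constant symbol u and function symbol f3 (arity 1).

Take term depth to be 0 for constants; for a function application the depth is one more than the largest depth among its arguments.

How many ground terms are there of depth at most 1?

2

Let N_k count ground terms of depth at most k. Each non-constant term of depth ≤ k is some function symbol applied to depth-≤(k−1) arguments, giving N_k = 1 + N_{k-1}.
N_0 = 1
N_1 = 1 + 1 = 2
Explicitly: u, f3(u).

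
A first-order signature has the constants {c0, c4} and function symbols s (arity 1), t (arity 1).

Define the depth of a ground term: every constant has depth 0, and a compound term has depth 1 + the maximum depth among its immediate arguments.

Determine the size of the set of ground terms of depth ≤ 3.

Count level by level. With function symbols s/1, t/1, the terms of depth ≤ k are the 2 constants together with each function applied to depth-≤(k−1) tuples, so N_k = 2 + N_{k-1} + N_{k-1}.
N_0 = 2
N_1 = 2 + 2 + 2 = 6
N_2 = 2 + 6 + 6 = 14
N_3 = 2 + 14 + 14 = 30

30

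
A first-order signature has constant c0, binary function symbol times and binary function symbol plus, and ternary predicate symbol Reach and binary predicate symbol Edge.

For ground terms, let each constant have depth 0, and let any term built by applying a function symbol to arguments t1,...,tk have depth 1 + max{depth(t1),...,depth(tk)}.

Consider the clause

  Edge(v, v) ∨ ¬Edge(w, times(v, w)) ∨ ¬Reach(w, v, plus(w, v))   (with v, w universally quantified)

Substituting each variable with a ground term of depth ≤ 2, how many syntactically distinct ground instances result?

361

Ground terms of depth ≤ 2:
  Let N_k = |{terms of depth ≤ k}|. Then N_0 = 1 and N_k = 1 + N_{k-1}^2 + N_{k-1}^2 for k ≥ 1 (one summand per function symbol, arity giving the exponent).
  N_0 = 1
  N_1 = 1 + 1^2 + 1^2 = 3
  N_2 = 1 + 3^2 + 3^2 = 19
So there are 19 ground terms available for substitution.
There are 2 variables to instantiate (v, w), each occurring in at least one literal, so different choices give different ground instances.
Number of ground instances = 19^2 = 361.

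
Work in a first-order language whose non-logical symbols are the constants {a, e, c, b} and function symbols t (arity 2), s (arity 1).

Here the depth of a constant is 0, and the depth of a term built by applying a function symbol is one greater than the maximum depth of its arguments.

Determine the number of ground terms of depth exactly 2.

Let N_k = |{terms of depth ≤ k}|. Then N_0 = 4 and N_k = 4 + N_{k-1}^2 + N_{k-1} for k ≥ 1 (one summand per function symbol, arity giving the exponent).
N_0 = 4
N_1 = 4 + 4^2 + 4 = 24
N_2 = 4 + 24^2 + 24 = 604
Terms of depth exactly 2: N_2 − N_1 = 604 − 24 = 580.

580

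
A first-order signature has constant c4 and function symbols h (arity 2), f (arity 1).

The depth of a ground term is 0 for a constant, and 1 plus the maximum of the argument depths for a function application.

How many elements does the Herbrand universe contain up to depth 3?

183

Write N_k for the number of ground terms of depth ≤ k. A term of depth ≤ k is either a constant or a function symbol applied to arguments of depth ≤ k−1, so N_k = 1 + N_{k-1}^2 + N_{k-1}.
N_0 = 1
N_1 = 1 + 1^2 + 1 = 3
N_2 = 1 + 3^2 + 3 = 13
N_3 = 1 + 13^2 + 13 = 183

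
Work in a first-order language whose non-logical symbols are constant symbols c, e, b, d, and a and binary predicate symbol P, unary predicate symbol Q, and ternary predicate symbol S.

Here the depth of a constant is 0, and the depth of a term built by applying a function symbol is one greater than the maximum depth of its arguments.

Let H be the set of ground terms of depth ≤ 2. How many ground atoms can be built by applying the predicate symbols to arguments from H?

First count ground terms of depth ≤ 2.
With no function symbols every ground term is a constant, so there are exactly 5 ground terms at every depth bound.
N_0 = 5
N_1 = 5
N_2 = 5
Explicitly: c, e, b, d, a.
So |H| = 5.
For each predicate symbol, the number of ground atoms is |H| raised to its arity; summing:
  P: 5^2 = 25;  Q: 5;  S: 5^3 = 125
Total ground atoms: 25 + 5 + 125 = 155.

155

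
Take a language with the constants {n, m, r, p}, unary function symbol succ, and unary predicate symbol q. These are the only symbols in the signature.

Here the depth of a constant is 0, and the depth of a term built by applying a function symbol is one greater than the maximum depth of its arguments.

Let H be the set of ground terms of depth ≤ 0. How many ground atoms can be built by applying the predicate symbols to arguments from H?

4

First count ground terms of depth ≤ 0.
Let N_k = |{terms of depth ≤ k}|. Then N_0 = 4 and N_k = 4 + N_{k-1} for k ≥ 1 (one summand per function symbol, arity giving the exponent).
N_0 = 4
Explicitly: n, m, r, p.
So |H| = 4.
Each predicate of arity r yields |H|^r ground atoms (one per choice of an r-tuple from H):
  q: 4
Total ground atoms: 4.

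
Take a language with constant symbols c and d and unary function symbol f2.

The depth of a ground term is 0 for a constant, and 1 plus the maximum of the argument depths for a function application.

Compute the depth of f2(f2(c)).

2

depth(f2(c)) = 1 + depth(c) = 1 + 0 = 1
depth(f2(f2(c))) = 1 + depth(f2(c)) = 1 + 1 = 2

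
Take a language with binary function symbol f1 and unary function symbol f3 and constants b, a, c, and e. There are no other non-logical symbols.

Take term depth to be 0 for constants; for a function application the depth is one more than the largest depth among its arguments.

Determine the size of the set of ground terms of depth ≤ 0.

If N_k denotes the number of depth-≤k ground terms, the 4 constants give N_0 = 4, and each function symbol of arity r contributes N_{k-1}^r new terms at level k: N_k = 4 + N_{k-1}^2 + N_{k-1}.
N_0 = 4
Explicitly: b, a, c, e.

4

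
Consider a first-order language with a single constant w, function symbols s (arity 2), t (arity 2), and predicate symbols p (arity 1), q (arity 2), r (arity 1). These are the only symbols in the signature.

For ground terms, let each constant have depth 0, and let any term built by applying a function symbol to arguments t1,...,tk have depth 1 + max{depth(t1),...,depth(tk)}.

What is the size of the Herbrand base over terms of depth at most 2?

First count ground terms of depth ≤ 2.
If N_k denotes the number of depth-≤k ground terms, the 1 constant gives N_0 = 1, and each function symbol of arity r contributes N_{k-1}^r new terms at level k: N_k = 1 + N_{k-1}^2 + N_{k-1}^2.
N_0 = 1
N_1 = 1 + 1^2 + 1^2 = 3
N_2 = 1 + 3^2 + 3^2 = 19
So |H| = 19.
Each predicate of arity r yields |H|^r ground atoms (one per choice of an r-tuple from H):
  p: 19;  q: 19^2 = 361;  r: 19
Total ground atoms: 19 + 361 + 19 = 399.

399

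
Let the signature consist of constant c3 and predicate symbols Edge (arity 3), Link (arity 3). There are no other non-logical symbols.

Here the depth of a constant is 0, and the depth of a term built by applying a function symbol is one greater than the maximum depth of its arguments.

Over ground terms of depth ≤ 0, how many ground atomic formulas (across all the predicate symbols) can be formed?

First count ground terms of depth ≤ 0.
With no function symbols every ground term is a constant, so there is exactly 1 ground term at every depth bound.
N_0 = 1
So |H| = 1.
A ground atom is a predicate applied to a tuple of terms from H, so the count is the sum over predicates of |H|^arity:
  Edge: 1^3 = 1;  Link: 1^3 = 1
Total ground atoms: 1 + 1 = 2.

2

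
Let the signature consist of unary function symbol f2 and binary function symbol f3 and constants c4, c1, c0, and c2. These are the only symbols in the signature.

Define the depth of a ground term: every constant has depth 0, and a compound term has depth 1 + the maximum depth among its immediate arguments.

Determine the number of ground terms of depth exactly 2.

If N_k denotes the number of depth-≤k ground terms, the 4 constants give N_0 = 4, and each function symbol of arity r contributes N_{k-1}^r new terms at level k: N_k = 4 + N_{k-1} + N_{k-1}^2.
N_0 = 4
N_1 = 4 + 4 + 4^2 = 24
N_2 = 4 + 24 + 24^2 = 604
Terms of depth exactly 2: N_2 − N_1 = 604 − 24 = 580.

580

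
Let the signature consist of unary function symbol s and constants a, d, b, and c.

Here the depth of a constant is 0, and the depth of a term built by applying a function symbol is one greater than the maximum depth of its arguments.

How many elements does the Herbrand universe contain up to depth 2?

12

Let N_k count ground terms of depth at most k. Each non-constant term of depth ≤ k is some function symbol applied to depth-≤(k−1) arguments, giving N_k = 4 + N_{k-1}.
N_0 = 4
N_1 = 4 + 4 = 8
N_2 = 4 + 8 = 12
Explicitly: a, d, b, c, s(a), s(d), s(b), s(c), s(s(a)), s(s(d)), s(s(b)), s(s(c)).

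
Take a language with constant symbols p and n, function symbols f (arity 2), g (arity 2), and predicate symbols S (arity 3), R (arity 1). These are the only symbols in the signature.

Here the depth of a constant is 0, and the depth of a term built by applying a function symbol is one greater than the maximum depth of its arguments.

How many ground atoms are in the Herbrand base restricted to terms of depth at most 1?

1010

First count ground terms of depth ≤ 1.
If N_k denotes the number of depth-≤k ground terms, the 2 constants give N_0 = 2, and each function symbol of arity r contributes N_{k-1}^r new terms at level k: N_k = 2 + N_{k-1}^2 + N_{k-1}^2.
N_0 = 2
N_1 = 2 + 2^2 + 2^2 = 10
Explicitly: p, n, f(p, p), f(p, n), f(n, p), f(n, n), g(p, p), g(p, n), g(n, p), g(n, n).
So |H| = 10.
Ground atoms are formed by filling each argument slot of a predicate with a term from H, so an r-ary predicate gives |H|^r atoms:
  S: 10^3 = 1000;  R: 10
Total ground atoms: 1000 + 10 = 1010.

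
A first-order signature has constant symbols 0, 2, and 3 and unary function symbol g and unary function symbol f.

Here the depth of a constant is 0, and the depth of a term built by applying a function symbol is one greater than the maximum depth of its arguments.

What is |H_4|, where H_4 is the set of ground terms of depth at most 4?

93

Write N_k for the number of ground terms of depth ≤ k. A term of depth ≤ k is either a constant or a function symbol applied to arguments of depth ≤ k−1, so N_k = 3 + N_{k-1} + N_{k-1}.
N_0 = 3
N_1 = 3 + 3 + 3 = 9
N_2 = 3 + 9 + 9 = 21
N_3 = 3 + 21 + 21 = 45
N_4 = 3 + 45 + 45 = 93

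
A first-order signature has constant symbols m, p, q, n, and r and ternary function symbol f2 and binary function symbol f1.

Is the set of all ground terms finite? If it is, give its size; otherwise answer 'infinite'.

The signature has at least one function symbol (f2, arity 3) and at least one constant (m).
Iterating f2 gives infinitely many distinct ground terms: m, f2(m, m, m), f2(f2(m, m, m), f2(m, m, m), f2(m, m, m)), ...
So the Herbrand universe is infinite.

infinite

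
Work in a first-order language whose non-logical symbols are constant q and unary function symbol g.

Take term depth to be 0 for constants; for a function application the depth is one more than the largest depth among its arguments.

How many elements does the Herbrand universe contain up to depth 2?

3

If N_k denotes the number of depth-≤k ground terms, the 1 constant gives N_0 = 1, and each function symbol of arity r contributes N_{k-1}^r new terms at level k: N_k = 1 + N_{k-1}.
N_0 = 1
N_1 = 1 + 1 = 2
N_2 = 1 + 2 = 3
Explicitly: q, g(q), g(g(q)).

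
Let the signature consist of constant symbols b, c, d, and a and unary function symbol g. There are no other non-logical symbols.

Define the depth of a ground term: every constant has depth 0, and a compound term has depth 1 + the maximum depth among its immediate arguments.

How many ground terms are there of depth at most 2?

If N_k denotes the number of depth-≤k ground terms, the 4 constants give N_0 = 4, and each function symbol of arity r contributes N_{k-1}^r new terms at level k: N_k = 4 + N_{k-1}.
N_0 = 4
N_1 = 4 + 4 = 8
N_2 = 4 + 8 = 12

12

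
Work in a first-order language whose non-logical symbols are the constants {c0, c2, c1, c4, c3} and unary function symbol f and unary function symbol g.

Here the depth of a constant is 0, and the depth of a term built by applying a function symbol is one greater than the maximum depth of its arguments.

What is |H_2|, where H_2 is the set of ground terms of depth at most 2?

Let N_k count ground terms of depth at most k. Each non-constant term of depth ≤ k is some function symbol applied to depth-≤(k−1) arguments, giving N_k = 5 + N_{k-1} + N_{k-1}.
N_0 = 5
N_1 = 5 + 5 + 5 = 15
N_2 = 5 + 15 + 15 = 35

35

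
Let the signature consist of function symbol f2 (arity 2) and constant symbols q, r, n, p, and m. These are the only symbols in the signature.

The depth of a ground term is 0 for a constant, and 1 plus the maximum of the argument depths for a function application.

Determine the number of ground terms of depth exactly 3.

818125

Write N_k for the number of ground terms of depth ≤ k. A term of depth ≤ k is either a constant or a function symbol applied to arguments of depth ≤ k−1, so N_k = 5 + N_{k-1}^2.
N_0 = 5
N_1 = 5 + 5^2 = 30
N_2 = 5 + 30^2 = 905
N_3 = 5 + 905^2 = 819030
Terms of depth exactly 3: N_3 − N_2 = 819030 − 905 = 818125.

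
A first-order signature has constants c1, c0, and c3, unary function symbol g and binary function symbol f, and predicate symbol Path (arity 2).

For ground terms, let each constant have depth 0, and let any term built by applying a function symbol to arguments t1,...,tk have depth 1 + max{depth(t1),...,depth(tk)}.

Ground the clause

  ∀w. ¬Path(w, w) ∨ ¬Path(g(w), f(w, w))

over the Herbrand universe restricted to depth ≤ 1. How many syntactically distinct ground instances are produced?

Ground terms of depth ≤ 1:
  Count level by level. With function symbols g/1, f/2, the terms of depth ≤ k are the 3 constants together with each function applied to depth-≤(k−1) tuples, so N_k = 3 + N_{k-1} + N_{k-1}^2.
  N_0 = 3
  N_1 = 3 + 3 + 3^2 = 15
So there are 15 ground terms available for substitution.
The body mentions the single quantified variable w; since ground terms form a free algebra, no two substitutions collapse to the same formula.
Number of ground instances = 15.

15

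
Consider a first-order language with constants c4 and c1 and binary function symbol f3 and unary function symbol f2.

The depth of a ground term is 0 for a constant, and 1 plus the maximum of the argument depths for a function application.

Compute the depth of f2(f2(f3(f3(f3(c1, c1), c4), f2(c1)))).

5

depth(f3(c1, c1)) = 1 + max(0, 0) = 1
depth(f3(f3(c1, c1), c4)) = 1 + max(1, 0) = 2
depth(f2(c1)) = 1 + depth(c1) = 1 + 0 = 1
depth(f3(f3(f3(c1, c1), c4), f2(c1))) = 1 + max(2, 1) = 3
depth(f2(f3(f3(f3(c1, c1), c4), f2(c1)))) = 1 + depth(f3(f3(f3(c1, c1), c4), f2(c1))) = 1 + 3 = 4
depth(f2(f2(f3(f3(f3(c1, c1), c4), f2(c1))))) = 1 + depth(f2(f3(f3(f3(c1, c1), c4), f2(c1)))) = 1 + 4 = 5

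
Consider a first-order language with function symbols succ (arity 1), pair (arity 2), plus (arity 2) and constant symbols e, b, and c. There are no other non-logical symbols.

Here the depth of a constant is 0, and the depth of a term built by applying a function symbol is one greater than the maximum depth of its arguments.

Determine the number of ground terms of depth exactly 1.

Let N_k count ground terms of depth at most k. Each non-constant term of depth ≤ k is some function symbol applied to depth-≤(k−1) arguments, giving N_k = 3 + N_{k-1} + N_{k-1}^2 + N_{k-1}^2.
N_0 = 3
N_1 = 3 + 3 + 3^2 + 3^2 = 24
Terms of depth exactly 1: N_1 − N_0 = 24 − 3 = 21.

21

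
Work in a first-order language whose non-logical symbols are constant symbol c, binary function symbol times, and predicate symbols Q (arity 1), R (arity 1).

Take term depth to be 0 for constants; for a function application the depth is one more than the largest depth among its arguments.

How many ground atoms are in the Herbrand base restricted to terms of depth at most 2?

First count ground terms of depth ≤ 2.
If N_k denotes the number of depth-≤k ground terms, the 1 constant gives N_0 = 1, and each function symbol of arity r contributes N_{k-1}^r new terms at level k: N_k = 1 + N_{k-1}^2.
N_0 = 1
N_1 = 1 + 1^2 = 2
N_2 = 1 + 2^2 = 5
Explicitly: c, times(c, c), times(c, times(c, c)), times(times(c, c), c), times(times(c, c), times(c, c)).
So |H| = 5.
For each predicate symbol, the number of ground atoms is |H| raised to its arity; summing:
  Q: 5;  R: 5
Total ground atoms: 5 + 5 = 10.

10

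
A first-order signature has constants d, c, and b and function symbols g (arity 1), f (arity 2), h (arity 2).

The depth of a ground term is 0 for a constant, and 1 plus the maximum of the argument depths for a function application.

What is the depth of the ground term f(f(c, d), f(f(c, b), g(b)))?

depth(f(c, d)) = 1 + max(0, 0) = 1
depth(f(c, b)) = 1 + max(0, 0) = 1
depth(g(b)) = 1 + depth(b) = 1 + 0 = 1
depth(f(f(c, b), g(b))) = 1 + max(1, 1) = 2
depth(f(f(c, d), f(f(c, b), g(b)))) = 1 + max(1, 2) = 3

3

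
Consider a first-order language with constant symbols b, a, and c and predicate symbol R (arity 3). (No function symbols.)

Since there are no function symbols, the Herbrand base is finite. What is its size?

27

With no function symbols, the Herbrand universe is just the 3 constants.
Ground atoms per predicate: R: 3^3 = 27.
Herbrand base size = 27 = 27.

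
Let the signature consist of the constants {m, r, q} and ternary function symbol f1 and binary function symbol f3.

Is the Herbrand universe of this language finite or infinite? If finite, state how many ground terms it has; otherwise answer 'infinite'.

infinite

The signature has at least one function symbol (f1, arity 3) and at least one constant (m).
Iterating f1 gives infinitely many distinct ground terms: m, f1(m, m, m), f1(f1(m, m, m), f1(m, m, m), f1(m, m, m)), ...
So the Herbrand universe is infinite.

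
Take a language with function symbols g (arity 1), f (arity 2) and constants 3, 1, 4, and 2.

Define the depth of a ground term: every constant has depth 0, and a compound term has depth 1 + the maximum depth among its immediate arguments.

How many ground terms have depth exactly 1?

Let N_k = |{terms of depth ≤ k}|. Then N_0 = 4 and N_k = 4 + N_{k-1} + N_{k-1}^2 for k ≥ 1 (one summand per function symbol, arity giving the exponent).
N_0 = 4
N_1 = 4 + 4 + 4^2 = 24
Terms of depth exactly 1: N_1 − N_0 = 24 − 4 = 20.

20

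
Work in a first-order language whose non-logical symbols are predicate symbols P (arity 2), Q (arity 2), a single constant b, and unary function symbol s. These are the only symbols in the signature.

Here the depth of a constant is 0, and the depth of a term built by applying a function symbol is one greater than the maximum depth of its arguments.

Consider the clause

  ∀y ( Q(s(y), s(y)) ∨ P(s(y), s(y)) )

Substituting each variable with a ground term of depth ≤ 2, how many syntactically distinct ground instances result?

3

Ground terms of depth ≤ 2:
  Let N_k = |{terms of depth ≤ k}|. Then N_0 = 1 and N_k = 1 + N_{k-1} for k ≥ 1 (one summand per function symbol, arity giving the exponent).
  N_0 = 1
  N_1 = 1 + 1 = 2
  N_2 = 1 + 2 = 3
So there are 3 ground terms available for substitution.
The body mentions the single quantified variable y; since ground terms form a free algebra, no two substitutions collapse to the same formula.
Number of ground instances = 3.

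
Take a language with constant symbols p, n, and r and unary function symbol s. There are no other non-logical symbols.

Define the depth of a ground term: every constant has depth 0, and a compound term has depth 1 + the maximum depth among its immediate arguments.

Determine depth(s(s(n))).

2

depth(s(n)) = 1 + depth(n) = 1 + 0 = 1
depth(s(s(n))) = 1 + depth(s(n)) = 1 + 1 = 2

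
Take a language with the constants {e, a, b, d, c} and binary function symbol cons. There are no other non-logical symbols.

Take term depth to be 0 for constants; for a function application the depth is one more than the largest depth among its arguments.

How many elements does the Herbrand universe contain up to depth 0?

5

Let N_k count ground terms of depth at most k. Each non-constant term of depth ≤ k is some function symbol applied to depth-≤(k−1) arguments, giving N_k = 5 + N_{k-1}^2.
N_0 = 5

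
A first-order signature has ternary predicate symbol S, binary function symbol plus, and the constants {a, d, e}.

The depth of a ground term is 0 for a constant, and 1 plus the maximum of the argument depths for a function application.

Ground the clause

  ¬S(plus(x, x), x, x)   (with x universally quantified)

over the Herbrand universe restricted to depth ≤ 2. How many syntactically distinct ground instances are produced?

Ground terms of depth ≤ 2:
  If N_k denotes the number of depth-≤k ground terms, the 3 constants give N_0 = 3, and each function symbol of arity r contributes N_{k-1}^r new terms at level k: N_k = 3 + N_{k-1}^2.
  N_0 = 3
  N_1 = 3 + 3^2 = 12
  N_2 = 3 + 12^2 = 147
So there are 147 ground terms available for substitution.
There is 1 variable to instantiate (x),  occurring in at least one literal, so different choices give different ground instances.
Number of ground instances = 147.

147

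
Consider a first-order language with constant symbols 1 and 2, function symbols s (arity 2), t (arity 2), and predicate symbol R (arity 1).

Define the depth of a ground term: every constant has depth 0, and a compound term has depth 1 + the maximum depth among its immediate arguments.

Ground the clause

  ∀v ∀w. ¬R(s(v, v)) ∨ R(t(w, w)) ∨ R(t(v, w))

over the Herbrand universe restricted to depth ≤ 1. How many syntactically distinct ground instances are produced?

Ground terms of depth ≤ 1:
  Count level by level. With function symbols s/2, t/2, the terms of depth ≤ k are the 2 constants together with each function applied to depth-≤(k−1) tuples, so N_k = 2 + N_{k-1}^2 + N_{k-1}^2.
  N_0 = 2
  N_1 = 2 + 2^2 + 2^2 = 10
So there are 10 ground terms available for substitution.
Each of v, w ranges independently over the available ground terms, and distinct assignments produce distinct instances.
Number of ground instances = 10^2 = 100.

100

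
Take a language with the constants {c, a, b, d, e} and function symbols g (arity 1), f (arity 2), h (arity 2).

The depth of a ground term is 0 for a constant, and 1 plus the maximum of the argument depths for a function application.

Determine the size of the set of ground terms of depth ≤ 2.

Count level by level. With function symbols g/1, f/2, h/2, the terms of depth ≤ k are the 5 constants together with each function applied to depth-≤(k−1) tuples, so N_k = 5 + N_{k-1} + N_{k-1}^2 + N_{k-1}^2.
N_0 = 5
N_1 = 5 + 5 + 5^2 + 5^2 = 60
N_2 = 5 + 60 + 60^2 + 60^2 = 7265

7265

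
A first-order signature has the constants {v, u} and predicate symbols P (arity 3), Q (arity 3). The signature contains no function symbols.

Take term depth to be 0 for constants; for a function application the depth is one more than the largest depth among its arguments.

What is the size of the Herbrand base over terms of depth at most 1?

First count ground terms of depth ≤ 1.
With no function symbols every ground term is a constant, so there are exactly 2 ground terms at every depth bound.
N_0 = 2
N_1 = 2
So |H| = 2.
A ground atom is a predicate applied to a tuple of terms from H, so the count is the sum over predicates of |H|^arity:
  P: 2^3 = 8;  Q: 2^3 = 8
Total ground atoms: 8 + 8 = 16.

16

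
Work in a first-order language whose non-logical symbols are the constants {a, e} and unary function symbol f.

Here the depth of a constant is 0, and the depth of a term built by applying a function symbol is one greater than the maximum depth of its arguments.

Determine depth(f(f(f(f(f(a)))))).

depth(f(a)) = 1 + depth(a) = 1 + 0 = 1
depth(f(f(a))) = 1 + depth(f(a)) = 1 + 1 = 2
depth(f(f(f(a)))) = 1 + depth(f(f(a))) = 1 + 2 = 3
depth(f(f(f(f(a))))) = 1 + depth(f(f(f(a)))) = 1 + 3 = 4
depth(f(f(f(f(f(a)))))) = 1 + depth(f(f(f(f(a))))) = 1 + 4 = 5

5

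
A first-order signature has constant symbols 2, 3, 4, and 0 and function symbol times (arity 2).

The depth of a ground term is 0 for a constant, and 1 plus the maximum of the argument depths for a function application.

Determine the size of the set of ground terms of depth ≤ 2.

404

Write N_k for the number of ground terms of depth ≤ k. A term of depth ≤ k is either a constant or a function symbol applied to arguments of depth ≤ k−1, so N_k = 4 + N_{k-1}^2.
N_0 = 4
N_1 = 4 + 4^2 = 20
N_2 = 4 + 20^2 = 404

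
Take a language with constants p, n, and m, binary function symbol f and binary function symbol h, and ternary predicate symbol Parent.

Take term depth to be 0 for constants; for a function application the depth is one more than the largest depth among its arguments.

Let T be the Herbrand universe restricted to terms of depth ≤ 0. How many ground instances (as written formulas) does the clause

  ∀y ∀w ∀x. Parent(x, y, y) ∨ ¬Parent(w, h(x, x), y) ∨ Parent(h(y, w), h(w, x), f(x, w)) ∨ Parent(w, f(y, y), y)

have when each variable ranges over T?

27

Ground terms of depth ≤ 0:
  Let N_k count ground terms of depth at most k. Each non-constant term of depth ≤ k is some function symbol applied to depth-≤(k−1) arguments, giving N_k = 3 + N_{k-1}^2 + N_{k-1}^2.
  N_0 = 3
  Explicitly: p, n, m.
So there are 3 ground terms available for substitution.
Each of y, w, x ranges independently over the available ground terms, and distinct assignments produce distinct instances.
Number of ground instances = 3^3 = 27.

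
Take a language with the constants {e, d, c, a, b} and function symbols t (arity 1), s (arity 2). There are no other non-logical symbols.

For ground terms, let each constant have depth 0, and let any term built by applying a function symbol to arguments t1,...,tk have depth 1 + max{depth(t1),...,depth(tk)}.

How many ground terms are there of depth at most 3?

1601495

Write N_k for the number of ground terms of depth ≤ k. A term of depth ≤ k is either a constant or a function symbol applied to arguments of depth ≤ k−1, so N_k = 5 + N_{k-1} + N_{k-1}^2.
N_0 = 5
N_1 = 5 + 5 + 5^2 = 35
N_2 = 5 + 35 + 35^2 = 1265
N_3 = 5 + 1265 + 1265^2 = 1601495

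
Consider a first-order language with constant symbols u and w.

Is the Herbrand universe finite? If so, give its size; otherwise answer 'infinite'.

2

There are no function symbols, so every ground term is one of the 2 constants.
The Herbrand universe is {u, w}, which is finite with 2 elements.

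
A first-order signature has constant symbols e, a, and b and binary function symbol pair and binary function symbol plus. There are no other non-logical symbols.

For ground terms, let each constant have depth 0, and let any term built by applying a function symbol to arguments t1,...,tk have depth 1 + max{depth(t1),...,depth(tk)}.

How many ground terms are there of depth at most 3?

1566453

Write N_k for the number of ground terms of depth ≤ k. A term of depth ≤ k is either a constant or a function symbol applied to arguments of depth ≤ k−1, so N_k = 3 + N_{k-1}^2 + N_{k-1}^2.
N_0 = 3
N_1 = 3 + 3^2 + 3^2 = 21
N_2 = 3 + 21^2 + 21^2 = 885
N_3 = 3 + 885^2 + 885^2 = 1566453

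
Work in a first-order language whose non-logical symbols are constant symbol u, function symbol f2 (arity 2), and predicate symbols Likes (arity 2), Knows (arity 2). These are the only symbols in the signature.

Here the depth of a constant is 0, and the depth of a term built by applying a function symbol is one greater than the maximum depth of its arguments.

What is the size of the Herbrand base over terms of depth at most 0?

First count ground terms of depth ≤ 0.
Count level by level. With function symbols f2/2, the terms of depth ≤ k are the 1 constant together with each function applied to depth-≤(k−1) tuples, so N_k = 1 + N_{k-1}^2.
N_0 = 1
So |H| = 1.
Each predicate of arity r yields |H|^r ground atoms (one per choice of an r-tuple from H):
  Likes: 1^2 = 1;  Knows: 1^2 = 1
Total ground atoms: 1 + 1 = 2.

2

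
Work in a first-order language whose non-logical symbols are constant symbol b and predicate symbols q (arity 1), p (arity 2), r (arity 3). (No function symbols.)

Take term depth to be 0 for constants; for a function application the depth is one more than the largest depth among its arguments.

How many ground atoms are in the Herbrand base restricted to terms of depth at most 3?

First count ground terms of depth ≤ 3.
With no function symbols every ground term is a constant, so there is exactly 1 ground term at every depth bound.
N_0 = 1
N_1 = 1
N_2 = 1
N_3 = 1
Explicitly: b.
So |H| = 1.
Each predicate of arity r yields |H|^r ground atoms (one per choice of an r-tuple from H):
  q: 1;  p: 1^2 = 1;  r: 1^3 = 1
Total ground atoms: 1 + 1 + 1 = 3.

3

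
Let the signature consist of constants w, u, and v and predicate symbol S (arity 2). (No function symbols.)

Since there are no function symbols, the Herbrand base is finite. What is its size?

9

With no function symbols, the Herbrand universe is just the 3 constants.
Ground atoms per predicate: S: 3^2 = 9.
Herbrand base size = 9 = 9.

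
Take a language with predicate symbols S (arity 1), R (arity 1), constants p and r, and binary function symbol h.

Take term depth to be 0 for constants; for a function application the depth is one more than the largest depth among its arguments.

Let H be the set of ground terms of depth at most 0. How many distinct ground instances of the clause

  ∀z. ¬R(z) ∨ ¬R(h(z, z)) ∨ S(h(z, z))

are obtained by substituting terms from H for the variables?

2

Ground terms of depth ≤ 0:
  Let N_k = |{terms of depth ≤ k}|. Then N_0 = 2 and N_k = 2 + N_{k-1}^2 for k ≥ 1 (one summand per function symbol, arity giving the exponent).
  N_0 = 2
  Explicitly: p, r.
So there are 2 ground terms available for substitution.
There is 1 variable to instantiate (z),  occurring in at least one literal, so different choices give different ground instances.
Number of ground instances = 2.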